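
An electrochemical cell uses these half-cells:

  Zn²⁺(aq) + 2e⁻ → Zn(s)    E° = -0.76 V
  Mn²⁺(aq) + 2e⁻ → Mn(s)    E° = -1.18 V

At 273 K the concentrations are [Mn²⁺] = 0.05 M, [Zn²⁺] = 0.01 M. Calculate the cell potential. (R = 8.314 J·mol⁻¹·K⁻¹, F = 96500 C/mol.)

0.401 V

The Zn²⁺/Zn couple has the higher reduction potential and acts as the cathode, so E°_cell = -0.76 − (-1.18) = 0.42 V.
Balancing electrons gives n = 2; the reaction quotient is Q = [Mn²⁺]/[Zn²⁺] = 5.00.
E = E° − (RT/nF) ln Q = 0.42 − (8.314×273)/(2×96500) × (1.609) = 0.420 − 0.019 = 0.401 V.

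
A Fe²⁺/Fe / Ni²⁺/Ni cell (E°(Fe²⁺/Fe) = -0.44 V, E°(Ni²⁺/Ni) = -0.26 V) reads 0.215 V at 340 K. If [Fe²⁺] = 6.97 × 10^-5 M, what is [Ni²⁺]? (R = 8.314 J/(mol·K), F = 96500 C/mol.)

7.6 × 10^-4 M

From the Nernst equation, ln Q = nF(E° − E)/RT = 2×96500×(0.18 − 0.215)/(8.314×340) = -2.390, so Q = 0.0917.
With Q = [Fe²⁺]/[Ni²⁺] and the known concentrations, [Ni²⁺] in the denominator gives [Ni²⁺] = 7.6 × 10^-4 M.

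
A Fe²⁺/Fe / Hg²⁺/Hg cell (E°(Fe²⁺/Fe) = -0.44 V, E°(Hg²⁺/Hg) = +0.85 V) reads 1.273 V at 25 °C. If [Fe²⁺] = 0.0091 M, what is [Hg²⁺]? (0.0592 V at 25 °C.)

0.0024 M

From the Nernst equation, log Q = n(E° − E)/0.0592 = 2(1.29 − 1.273)/0.0592 = 0.574, so Q = 3.75.
With Q = [Fe²⁺]/[Hg²⁺] and the known concentrations, [Hg²⁺] in the denominator gives [Hg²⁺] = 0.0024 M.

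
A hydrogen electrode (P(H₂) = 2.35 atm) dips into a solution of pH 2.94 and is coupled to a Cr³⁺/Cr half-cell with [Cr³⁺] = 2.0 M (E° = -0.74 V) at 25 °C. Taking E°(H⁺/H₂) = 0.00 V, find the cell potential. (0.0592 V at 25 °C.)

The hydrogen couple is the cathode, so E°_cell = 0.74 V; n = 6.
[H⁺] = 10^(−2.94) = 0.0011 M, and Q = [Cr³⁺]^2·P(H₂)^3 / [H⁺]^6 = 2.27 × 10^19.
E = E° − (0.0592/6) log Q = 0.74 − (0.0592/6)(19.355) = 0.549 V.

0.55 V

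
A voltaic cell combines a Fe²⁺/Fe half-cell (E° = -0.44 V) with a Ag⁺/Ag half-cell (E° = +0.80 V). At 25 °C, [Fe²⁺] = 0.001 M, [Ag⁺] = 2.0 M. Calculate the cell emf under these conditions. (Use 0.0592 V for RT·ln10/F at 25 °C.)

The Ag⁺/Ag couple has the higher reduction potential and acts as the cathode, so E°_cell = +0.80 − (-0.44) = 1.24 V.
Balancing electrons gives n = 2; the reaction quotient is Q = [Fe²⁺]/[Ag⁺]^2 = 2.5 × 10^-4.
At 25 °C, E = E° − (0.0592/n) log Q = 1.24 − (0.0592/2)(-3.602) = 1.240 + 0.107 = 1.347 V.

1.35 V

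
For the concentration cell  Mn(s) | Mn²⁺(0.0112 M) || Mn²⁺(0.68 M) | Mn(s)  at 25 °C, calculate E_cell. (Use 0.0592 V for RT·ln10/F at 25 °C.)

0.053 V

Both half-cells are Mn²⁺/Mn, so E°_cell = 0. The concentrated side is the cathode; the cell reaction moves Mn²⁺ from high to low concentration with n = 2.
Q = [Mn²⁺]_dilute/[Mn²⁺]_conc = 0.0112/0.68 = 0.0165.
E = 0 − (0.0592/2) log Q = −(0.0592/2)(-1.783) = 0.0528 V.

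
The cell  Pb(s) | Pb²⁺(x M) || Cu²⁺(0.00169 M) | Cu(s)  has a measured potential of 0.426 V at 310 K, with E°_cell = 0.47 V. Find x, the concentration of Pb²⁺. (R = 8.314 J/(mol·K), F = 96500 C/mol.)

From the Nernst equation, ln Q = nF(E° − E)/RT = 2×96500×(0.47 − 0.426)/(8.314×310) = 3.295, so Q = 27.0.
With Q = [Pb²⁺]/[Cu²⁺] and the known concentrations, [Pb²⁺] in the numerator gives [Pb²⁺] = 0.046 M.

0.046 M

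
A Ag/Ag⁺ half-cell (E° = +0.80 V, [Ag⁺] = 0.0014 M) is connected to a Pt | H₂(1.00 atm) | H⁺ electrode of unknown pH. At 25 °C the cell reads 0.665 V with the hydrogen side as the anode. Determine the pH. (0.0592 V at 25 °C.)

E°_cell = 0.80 V and n = 2.
log Q = n(E° − E)/0.0592 = 2×(0.80 − 0.665)/0.0592 = 4.561.
With Q = [H⁺]^2 / ([Ag⁺]^2·P(H₂)), solving for [H⁺] gives log[H⁺] = -0.573, so pH = 0.57.

pH = 0.57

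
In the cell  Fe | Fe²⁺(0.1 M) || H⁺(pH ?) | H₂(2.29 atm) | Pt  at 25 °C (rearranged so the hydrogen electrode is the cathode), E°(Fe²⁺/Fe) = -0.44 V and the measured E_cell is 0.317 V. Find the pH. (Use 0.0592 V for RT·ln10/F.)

pH = 2.40

E°_cell = 0.44 V and n = 2.
log Q = n(E° − E)/0.0592 = 2×(0.44 − 0.317)/0.0592 = 4.155.
With Q = [Fe²⁺]·P(H₂) / [H⁺]^2, solving for [H⁺] gives log[H⁺] = -2.398, so pH = 2.40.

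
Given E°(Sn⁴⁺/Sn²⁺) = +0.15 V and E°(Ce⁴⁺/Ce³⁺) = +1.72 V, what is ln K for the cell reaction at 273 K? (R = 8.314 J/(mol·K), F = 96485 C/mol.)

E°_cell = +1.72 − (+0.15) = 1.57 V, with n = 2 electrons transferred.
At equilibrium E = 0, so the Nernst equation gives ln K = nFE°/RT = (2)(96485)(1.57)/((8.314)(273)) = 133.48.

ln K = 133.5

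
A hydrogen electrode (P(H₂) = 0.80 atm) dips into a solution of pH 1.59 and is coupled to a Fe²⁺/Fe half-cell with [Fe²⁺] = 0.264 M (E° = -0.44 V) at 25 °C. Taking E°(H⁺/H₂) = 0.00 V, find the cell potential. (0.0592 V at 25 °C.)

The hydrogen couple is the cathode, so E°_cell = 0.44 V; n = 2.
[H⁺] = 10^(−1.59) = 0.026 M, and Q = [Fe²⁺]·P(H₂) / [H⁺]^2 = 320.
E = E° − (0.0592/2) log Q = 0.44 − (0.0592/2)(2.505) = 0.366 V.

0.37 V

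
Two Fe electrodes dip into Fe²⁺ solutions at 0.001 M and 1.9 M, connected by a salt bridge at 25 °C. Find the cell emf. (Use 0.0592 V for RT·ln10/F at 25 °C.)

Both half-cells are Fe²⁺/Fe, so E°_cell = 0. The concentrated side is the cathode; the cell reaction moves Fe²⁺ from high to low concentration with n = 2.
Q = [Fe²⁺]_dilute/[Fe²⁺]_conc = 0.001/1.9 = 5.26 × 10^-4.
E = 0 − (0.0592/2) log Q = −(0.0592/2)(-3.279) = 0.0971 V.

0.097 V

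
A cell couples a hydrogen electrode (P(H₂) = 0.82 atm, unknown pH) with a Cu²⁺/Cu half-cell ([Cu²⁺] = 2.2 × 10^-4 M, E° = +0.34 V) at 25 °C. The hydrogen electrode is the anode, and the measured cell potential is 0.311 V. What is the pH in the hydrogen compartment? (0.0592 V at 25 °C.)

E°_cell = 0.34 V and n = 2.
log Q = n(E° − E)/0.0592 = 2×(0.34 − 0.311)/0.0592 = 0.980.
With Q = [H⁺]^2 / ([Cu²⁺]·P(H₂)), solving for [H⁺] gives log[H⁺] = -1.382, so pH = 1.38.

pH = 1.38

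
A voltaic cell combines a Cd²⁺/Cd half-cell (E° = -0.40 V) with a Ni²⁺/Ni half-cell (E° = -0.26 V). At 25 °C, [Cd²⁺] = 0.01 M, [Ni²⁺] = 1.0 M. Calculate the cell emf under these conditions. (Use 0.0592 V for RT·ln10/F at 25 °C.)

0.199 V

The Ni²⁺/Ni couple has the higher reduction potential and acts as the cathode, so E°_cell = -0.26 − (-0.40) = 0.14 V.
Balancing electrons gives n = 2; the reaction quotient is Q = [Cd²⁺]/[Ni²⁺] = 0.0100.
At 25 °C, E = E° − (0.0592/n) log Q = 0.14 − (0.0592/2)(-2.000) = 0.140 + 0.059 = 0.199 V.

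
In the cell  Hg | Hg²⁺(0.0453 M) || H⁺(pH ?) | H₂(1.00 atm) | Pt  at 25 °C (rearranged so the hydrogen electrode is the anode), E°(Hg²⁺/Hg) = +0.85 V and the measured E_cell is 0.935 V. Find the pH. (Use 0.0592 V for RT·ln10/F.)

pH = 2.11

E°_cell = 0.85 V and n = 2.
log Q = n(E° − E)/0.0592 = 2×(0.85 − 0.935)/0.0592 = -2.872.
With Q = [H⁺]^2 / ([Hg²⁺]·P(H₂)), solving for [H⁺] gives log[H⁺] = -2.108, so pH = 2.11.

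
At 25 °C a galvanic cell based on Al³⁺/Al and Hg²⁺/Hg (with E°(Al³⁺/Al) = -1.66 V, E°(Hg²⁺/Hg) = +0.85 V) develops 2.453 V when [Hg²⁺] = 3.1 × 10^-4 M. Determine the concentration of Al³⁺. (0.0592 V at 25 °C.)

0.0042 M

From the Nernst equation, log Q = n(E° − E)/0.0592 = 6(2.51 − 2.453)/0.0592 = 5.777, so Q = 5.98 × 10^5.
With Q = [Al³⁺]^2/[Hg²⁺]^3 and the known concentrations, [Al³⁺]^2 in the numerator gives [Al³⁺] = 0.0042 M.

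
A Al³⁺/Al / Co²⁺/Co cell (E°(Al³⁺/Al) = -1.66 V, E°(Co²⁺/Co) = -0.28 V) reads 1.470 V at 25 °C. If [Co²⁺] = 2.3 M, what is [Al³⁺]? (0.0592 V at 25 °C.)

9.6 × 10^-5 M

From the Nernst equation, log Q = n(E° − E)/0.0592 = 6(1.38 − 1.470)/0.0592 = -9.122, so Q = 7.56 × 10^-10.
With Q = [Al³⁺]^2/[Co²⁺]^3 and the known concentrations, [Al³⁺]^2 in the numerator gives [Al³⁺] = 9.6 × 10^-5 M.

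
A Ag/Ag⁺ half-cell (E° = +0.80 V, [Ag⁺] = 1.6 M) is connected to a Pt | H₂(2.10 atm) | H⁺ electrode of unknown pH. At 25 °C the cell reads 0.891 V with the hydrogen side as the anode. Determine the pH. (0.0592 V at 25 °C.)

pH = 1.17

E°_cell = 0.80 V and n = 2.
log Q = n(E° − E)/0.0592 = 2×(0.80 − 0.891)/0.0592 = -3.074.
With Q = [H⁺]^2 / ([Ag⁺]^2·P(H₂)), solving for [H⁺] gives log[H⁺] = -1.172, so pH = 1.17.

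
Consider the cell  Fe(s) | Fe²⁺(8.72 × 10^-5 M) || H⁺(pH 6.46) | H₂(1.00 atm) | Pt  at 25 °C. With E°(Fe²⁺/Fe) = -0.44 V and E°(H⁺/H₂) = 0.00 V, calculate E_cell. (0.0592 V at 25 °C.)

0.18 V

The hydrogen couple is the cathode, so E°_cell = 0.44 V; n = 2.
[H⁺] = 10^(−6.46) = 3.5 × 10^-7 M, and Q = [Fe²⁺]·P(H₂) / [H⁺]^2 = 7.25 × 10^8.
E = E° − (0.0592/2) log Q = 0.44 − (0.0592/2)(8.861) = 0.178 V.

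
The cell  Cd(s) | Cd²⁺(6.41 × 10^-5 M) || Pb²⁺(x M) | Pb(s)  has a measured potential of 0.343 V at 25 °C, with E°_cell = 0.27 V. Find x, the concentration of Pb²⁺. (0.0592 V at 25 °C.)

0.019 M

From the Nernst equation, log Q = n(E° − E)/0.0592 = 2(0.27 − 0.343)/0.0592 = -2.466, so Q = 0.00342.
With Q = [Cd²⁺]/[Pb²⁺] and the known concentrations, [Pb²⁺] in the denominator gives [Pb²⁺] = 0.019 M.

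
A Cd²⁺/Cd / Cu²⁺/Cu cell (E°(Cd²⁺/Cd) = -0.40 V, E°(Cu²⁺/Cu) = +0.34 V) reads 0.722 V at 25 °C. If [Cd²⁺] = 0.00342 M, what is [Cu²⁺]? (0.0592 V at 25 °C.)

8.4 × 10^-4 M

From the Nernst equation, log Q = n(E° − E)/0.0592 = 2(0.74 − 0.722)/0.0592 = 0.608, so Q = 4.06.
With Q = [Cd²⁺]/[Cu²⁺] and the known concentrations, [Cu²⁺] in the denominator gives [Cu²⁺] = 8.4 × 10^-4 M.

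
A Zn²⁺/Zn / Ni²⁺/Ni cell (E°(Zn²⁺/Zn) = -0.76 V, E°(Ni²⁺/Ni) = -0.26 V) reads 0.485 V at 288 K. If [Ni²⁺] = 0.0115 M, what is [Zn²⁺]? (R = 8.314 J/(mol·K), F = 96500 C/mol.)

0.039 M

From the Nernst equation, ln Q = nF(E° − E)/RT = 2×96500×(0.50 − 0.485)/(8.314×288) = 1.209, so Q = 3.35.
With Q = [Zn²⁺]/[Ni²⁺] and the known concentrations, [Zn²⁺] in the numerator gives [Zn²⁺] = 0.039 M.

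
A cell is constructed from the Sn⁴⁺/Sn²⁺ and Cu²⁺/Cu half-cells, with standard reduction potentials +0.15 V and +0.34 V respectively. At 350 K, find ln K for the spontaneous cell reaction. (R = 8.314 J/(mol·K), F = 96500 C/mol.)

ln K = 12.6

E°_cell = +0.34 − (+0.15) = 0.19 V, with n = 2 electrons transferred.
At equilibrium E = 0, so the Nernst equation gives ln K = nFE°/RT = (2)(96500)(0.19)/((8.314)(350)) = 12.60.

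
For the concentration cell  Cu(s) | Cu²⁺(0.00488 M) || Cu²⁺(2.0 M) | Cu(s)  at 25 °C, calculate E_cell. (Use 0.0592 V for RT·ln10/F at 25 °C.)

Both half-cells are Cu²⁺/Cu, so E°_cell = 0. The concentrated side is the cathode; the cell reaction moves Cu²⁺ from high to low concentration with n = 2.
Q = [Cu²⁺]_dilute/[Cu²⁺]_conc = 0.00488/2.0 = 0.00244.
E = 0 − (0.0592/2) log Q = −(0.0592/2)(-2.613) = 0.0773 V.

0.077 V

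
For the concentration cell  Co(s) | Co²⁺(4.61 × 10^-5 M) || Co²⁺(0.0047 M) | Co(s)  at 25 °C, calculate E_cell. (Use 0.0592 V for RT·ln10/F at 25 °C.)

0.059 V

Both half-cells are Co²⁺/Co, so E°_cell = 0. The concentrated side is the cathode; the cell reaction moves Co²⁺ from high to low concentration with n = 2.
Q = [Co²⁺]_dilute/[Co²⁺]_conc = 4.61 × 10^-5/0.0047 = 0.00981.
E = 0 − (0.0592/2) log Q = −(0.0592/2)(-2.008) = 0.0594 V.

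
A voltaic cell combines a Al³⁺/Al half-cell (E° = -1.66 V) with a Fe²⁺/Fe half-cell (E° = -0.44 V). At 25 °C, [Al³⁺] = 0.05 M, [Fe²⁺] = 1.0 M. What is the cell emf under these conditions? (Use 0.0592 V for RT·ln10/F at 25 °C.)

The Fe²⁺/Fe couple has the higher reduction potential and acts as the cathode, so E°_cell = -0.44 − (-1.66) = 1.22 V.
Balancing electrons gives n = 6; the reaction quotient is Q = [Al³⁺]^2/[Fe²⁺]^3 = 0.00250.
At 25 °C, E = E° − (0.0592/n) log Q = 1.22 − (0.0592/6)(-2.602) = 1.220 + 0.026 = 1.246 V.

1.25 V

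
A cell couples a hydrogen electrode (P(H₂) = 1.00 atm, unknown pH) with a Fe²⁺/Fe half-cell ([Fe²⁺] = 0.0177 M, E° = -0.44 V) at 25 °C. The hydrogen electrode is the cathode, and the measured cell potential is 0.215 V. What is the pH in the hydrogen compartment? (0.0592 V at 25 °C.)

pH = 4.68

E°_cell = 0.44 V and n = 2.
log Q = n(E° − E)/0.0592 = 2×(0.44 − 0.215)/0.0592 = 7.601.
With Q = [Fe²⁺]·P(H₂) / [H⁺]^2, solving for [H⁺] gives log[H⁺] = -4.677, so pH = 4.68.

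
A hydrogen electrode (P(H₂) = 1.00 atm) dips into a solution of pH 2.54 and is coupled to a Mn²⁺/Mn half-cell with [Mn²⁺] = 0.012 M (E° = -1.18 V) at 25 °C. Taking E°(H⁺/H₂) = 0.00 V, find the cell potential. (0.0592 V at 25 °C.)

The hydrogen couple is the cathode, so E°_cell = 1.18 V; n = 2.
[H⁺] = 10^(−2.54) = 0.0029 M, and Q = [Mn²⁺]·P(H₂) / [H⁺]^2 = 1440.
E = E° − (0.0592/2) log Q = 1.18 − (0.0592/2)(3.159) = 1.086 V.

1.09 V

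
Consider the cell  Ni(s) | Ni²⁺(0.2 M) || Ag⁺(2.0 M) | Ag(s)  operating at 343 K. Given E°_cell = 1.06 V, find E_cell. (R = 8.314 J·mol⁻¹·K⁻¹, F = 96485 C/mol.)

1.10 V

Balancing electrons gives n = 2; the reaction quotient is Q = [Ni²⁺]/[Ag⁺]^2 = 0.0500.
E = E° − (RT/nF) ln Q = 1.06 − (8.314×343)/(2×96485) × (-2.996) = 1.060 + 0.044 = 1.104 V.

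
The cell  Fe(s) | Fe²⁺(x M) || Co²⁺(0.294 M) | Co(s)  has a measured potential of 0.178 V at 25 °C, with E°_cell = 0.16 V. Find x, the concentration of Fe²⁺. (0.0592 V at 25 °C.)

0.072 M

From the Nernst equation, log Q = n(E° − E)/0.0592 = 2(0.16 − 0.178)/0.0592 = -0.608, so Q = 0.247.
With Q = [Fe²⁺]/[Co²⁺] and the known concentrations, [Fe²⁺] in the numerator gives [Fe²⁺] = 0.072 M.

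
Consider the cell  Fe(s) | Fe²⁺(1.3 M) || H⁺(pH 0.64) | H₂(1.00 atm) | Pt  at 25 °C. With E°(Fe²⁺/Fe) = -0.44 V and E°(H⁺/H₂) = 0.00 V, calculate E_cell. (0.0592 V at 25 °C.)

0.40 V

The hydrogen couple is the cathode, so E°_cell = 0.44 V; n = 2.
[H⁺] = 10^(−0.64) = 0.23 M, and Q = [Fe²⁺]·P(H₂) / [H⁺]^2 = 24.8.
E = E° − (0.0592/2) log Q = 0.44 − (0.0592/2)(1.394) = 0.399 V.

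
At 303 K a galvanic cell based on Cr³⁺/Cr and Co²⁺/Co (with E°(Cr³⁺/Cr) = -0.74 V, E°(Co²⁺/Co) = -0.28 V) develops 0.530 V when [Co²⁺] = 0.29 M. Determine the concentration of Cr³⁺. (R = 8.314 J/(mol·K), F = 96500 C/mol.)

From the Nernst equation, ln Q = nF(E° − E)/RT = 6×96500×(0.46 − 0.530)/(8.314×303) = -16.089, so Q = 1.03 × 10^-7.
With Q = [Cr³⁺]^2/[Co²⁺]^3 and the known concentrations, [Cr³⁺]^2 in the numerator gives [Cr³⁺] = 5 × 10^-5 M.

5 × 10^-5 M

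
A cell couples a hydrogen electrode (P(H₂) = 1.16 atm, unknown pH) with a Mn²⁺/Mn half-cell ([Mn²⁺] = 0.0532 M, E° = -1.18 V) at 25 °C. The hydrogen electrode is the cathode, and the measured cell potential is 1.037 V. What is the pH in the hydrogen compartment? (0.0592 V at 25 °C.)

E°_cell = 1.18 V and n = 2.
log Q = n(E° − E)/0.0592 = 2×(1.18 − 1.037)/0.0592 = 4.831.
With Q = [Mn²⁺]·P(H₂) / [H⁺]^2, solving for [H⁺] gives log[H⁺] = -3.020, so pH = 3.02.

pH = 3.02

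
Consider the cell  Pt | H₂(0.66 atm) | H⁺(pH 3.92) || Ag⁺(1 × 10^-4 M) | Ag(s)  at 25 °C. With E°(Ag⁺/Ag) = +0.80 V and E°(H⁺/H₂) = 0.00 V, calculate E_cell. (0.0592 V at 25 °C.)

The Ag⁺/Ag couple is the cathode, so E°_cell = 0.80 V; n = 2.
[H⁺] = 10^(−3.92) = 1.2 × 10^-4 M, and Q = [H⁺]^2 / ([Ag⁺]^2·P(H₂)) = 2.19.
E = E° − (0.0592/2) log Q = 0.80 − (0.0592/2)(0.340) = 0.790 V.

0.79 V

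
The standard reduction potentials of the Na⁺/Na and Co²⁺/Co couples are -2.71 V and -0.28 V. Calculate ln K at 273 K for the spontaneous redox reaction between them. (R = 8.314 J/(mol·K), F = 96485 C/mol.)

ln K = 206.6

E°_cell = -0.28 − (-2.71) = 2.43 V, with n = 2 electrons transferred.
At equilibrium E = 0, so the Nernst equation gives ln K = nFE°/RT = (2)(96485)(2.43)/((8.314)(273)) = 206.60.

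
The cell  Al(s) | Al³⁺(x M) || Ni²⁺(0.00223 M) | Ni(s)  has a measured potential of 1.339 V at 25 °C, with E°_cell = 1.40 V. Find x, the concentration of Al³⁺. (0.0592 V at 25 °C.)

From the Nernst equation, log Q = n(E° − E)/0.0592 = 6(1.40 − 1.339)/0.0592 = 6.182, so Q = 1.52 × 10^6.
With Q = [Al³⁺]^2/[Ni²⁺]^3 and the known concentrations, [Al³⁺]^2 in the numerator gives [Al³⁺] = 0.13 M.

0.13 M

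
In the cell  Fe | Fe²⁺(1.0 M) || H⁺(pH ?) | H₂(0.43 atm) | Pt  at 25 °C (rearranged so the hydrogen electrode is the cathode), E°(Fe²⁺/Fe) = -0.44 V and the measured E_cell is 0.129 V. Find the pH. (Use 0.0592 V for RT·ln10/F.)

pH = 5.44

E°_cell = 0.44 V and n = 2.
log Q = n(E° − E)/0.0592 = 2×(0.44 − 0.129)/0.0592 = 10.507.
With Q = [Fe²⁺]·P(H₂) / [H⁺]^2, solving for [H⁺] gives log[H⁺] = -5.437, so pH = 5.44.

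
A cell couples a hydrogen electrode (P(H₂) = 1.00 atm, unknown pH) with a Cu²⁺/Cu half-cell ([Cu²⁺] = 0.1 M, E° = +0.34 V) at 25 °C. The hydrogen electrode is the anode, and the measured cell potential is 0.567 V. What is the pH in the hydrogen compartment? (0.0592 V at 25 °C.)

E°_cell = 0.34 V and n = 2.
log Q = n(E° − E)/0.0592 = 2×(0.34 − 0.567)/0.0592 = -7.669.
With Q = [H⁺]^2 / ([Cu²⁺]·P(H₂)), solving for [H⁺] gives log[H⁺] = -4.334, so pH = 4.33.

pH = 4.33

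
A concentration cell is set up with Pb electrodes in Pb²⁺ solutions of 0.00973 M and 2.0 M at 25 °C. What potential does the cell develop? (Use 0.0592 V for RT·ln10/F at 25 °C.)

Both half-cells are Pb²⁺/Pb, so E°_cell = 0. The concentrated side is the cathode; the cell reaction moves Pb²⁺ from high to low concentration with n = 2.
Q = [Pb²⁺]_dilute/[Pb²⁺]_conc = 0.00973/2.0 = 0.00487.
E = 0 − (0.0592/2) log Q = −(0.0592/2)(-2.313) = 0.0685 V.

0.068 V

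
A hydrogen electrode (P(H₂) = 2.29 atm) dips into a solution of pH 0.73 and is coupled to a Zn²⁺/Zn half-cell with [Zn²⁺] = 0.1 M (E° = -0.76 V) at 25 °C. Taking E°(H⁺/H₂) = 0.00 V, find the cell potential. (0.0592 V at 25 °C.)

0.74 V

The hydrogen couple is the cathode, so E°_cell = 0.76 V; n = 2.
[H⁺] = 10^(−0.73) = 0.19 M, and Q = [Zn²⁺]·P(H₂) / [H⁺]^2 = 6.60.
E = E° − (0.0592/2) log Q = 0.76 − (0.0592/2)(0.820) = 0.736 V.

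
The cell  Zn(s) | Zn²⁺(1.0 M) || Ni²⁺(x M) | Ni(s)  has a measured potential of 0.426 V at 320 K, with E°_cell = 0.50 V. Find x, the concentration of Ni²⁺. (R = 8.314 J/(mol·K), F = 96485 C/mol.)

From the Nernst equation, ln Q = nF(E° − E)/RT = 2×96485×(0.50 − 0.426)/(8.314×320) = 5.367, so Q = 214.
With Q = [Zn²⁺]/[Ni²⁺] and the known concentrations, [Ni²⁺] in the denominator gives [Ni²⁺] = 0.0047 M.

0.0047 M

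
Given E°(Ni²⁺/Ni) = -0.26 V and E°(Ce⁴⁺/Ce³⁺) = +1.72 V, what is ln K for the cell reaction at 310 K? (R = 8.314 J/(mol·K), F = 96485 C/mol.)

ln K = 148.2

E°_cell = +1.72 − (-0.26) = 1.98 V, with n = 2 electrons transferred.
At equilibrium E = 0, so the Nernst equation gives ln K = nFE°/RT = (2)(96485)(1.98)/((8.314)(310)) = 148.25.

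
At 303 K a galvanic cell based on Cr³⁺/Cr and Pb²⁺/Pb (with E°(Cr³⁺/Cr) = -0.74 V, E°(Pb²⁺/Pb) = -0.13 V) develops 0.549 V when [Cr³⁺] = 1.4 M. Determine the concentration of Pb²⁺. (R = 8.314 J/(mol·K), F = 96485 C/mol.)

0.012 M

From the Nernst equation, ln Q = nF(E° − E)/RT = 6×96485×(0.61 − 0.549)/(8.314×303) = 14.018, so Q = 1.22 × 10^6.
With Q = [Cr³⁺]^2/[Pb²⁺]^3 and the known concentrations, [Pb²⁺]^3 in the denominator gives [Pb²⁺] = 0.012 M.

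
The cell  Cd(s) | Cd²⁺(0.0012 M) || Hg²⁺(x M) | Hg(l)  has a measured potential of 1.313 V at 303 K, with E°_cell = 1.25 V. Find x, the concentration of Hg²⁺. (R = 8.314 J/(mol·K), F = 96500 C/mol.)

0.15 M

From the Nernst equation, ln Q = nF(E° − E)/RT = 2×96500×(1.25 − 1.313)/(8.314×303) = -4.827, so Q = 0.00801.
With Q = [Cd²⁺]/[Hg²⁺] and the known concentrations, [Hg²⁺] in the denominator gives [Hg²⁺] = 0.15 M.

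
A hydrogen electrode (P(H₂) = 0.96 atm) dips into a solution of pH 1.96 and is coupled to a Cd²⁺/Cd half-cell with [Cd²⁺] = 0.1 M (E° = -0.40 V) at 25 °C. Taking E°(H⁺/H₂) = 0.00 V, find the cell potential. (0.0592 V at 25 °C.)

The hydrogen couple is the cathode, so E°_cell = 0.40 V; n = 2.
[H⁺] = 10^(−1.96) = 0.011 M, and Q = [Cd²⁺]·P(H₂) / [H⁺]^2 = 798.
E = E° − (0.0592/2) log Q = 0.40 − (0.0592/2)(2.902) = 0.314 V.

0.31 V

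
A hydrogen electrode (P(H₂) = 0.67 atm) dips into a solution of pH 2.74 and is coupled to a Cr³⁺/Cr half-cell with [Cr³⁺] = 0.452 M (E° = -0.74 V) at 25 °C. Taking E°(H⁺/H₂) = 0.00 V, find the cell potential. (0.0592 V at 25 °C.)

0.59 V

The hydrogen couple is the cathode, so E°_cell = 0.74 V; n = 6.
[H⁺] = 10^(−2.74) = 0.0018 M, and Q = [Cr³⁺]^2·P(H₂)^3 / [H⁺]^6 = 1.69 × 10^15.
E = E° − (0.0592/6) log Q = 0.74 − (0.0592/6)(15.229) = 0.590 V.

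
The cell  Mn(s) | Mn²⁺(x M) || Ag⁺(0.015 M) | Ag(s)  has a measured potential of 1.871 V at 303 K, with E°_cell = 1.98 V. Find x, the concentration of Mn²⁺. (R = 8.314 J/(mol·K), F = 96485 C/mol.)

0.95 M

From the Nernst equation, ln Q = nF(E° − E)/RT = 2×96485×(1.98 − 1.871)/(8.314×303) = 8.350, so Q = 4230.
With Q = [Mn²⁺]/[Ag⁺]^2 and the known concentrations, [Mn²⁺] in the numerator gives [Mn²⁺] = 0.95 M.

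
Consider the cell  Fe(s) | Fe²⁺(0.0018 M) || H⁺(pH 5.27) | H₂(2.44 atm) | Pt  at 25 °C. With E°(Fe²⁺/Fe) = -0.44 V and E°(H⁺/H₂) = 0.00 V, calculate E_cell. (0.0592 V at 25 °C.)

The hydrogen couple is the cathode, so E°_cell = 0.44 V; n = 2.
[H⁺] = 10^(−5.27) = 5.4 × 10^-6 M, and Q = [Fe²⁺]·P(H₂) / [H⁺]^2 = 1.52 × 10^8.
E = E° − (0.0592/2) log Q = 0.44 − (0.0592/2)(8.183) = 0.198 V.

0.20 V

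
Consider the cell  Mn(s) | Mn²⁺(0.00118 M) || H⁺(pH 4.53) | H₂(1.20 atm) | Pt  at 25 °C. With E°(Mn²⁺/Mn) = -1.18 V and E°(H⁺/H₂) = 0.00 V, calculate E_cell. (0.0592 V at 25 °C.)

The hydrogen couple is the cathode, so E°_cell = 1.18 V; n = 2.
[H⁺] = 10^(−4.53) = 3 × 10^-5 M, and Q = [Mn²⁺]·P(H₂) / [H⁺]^2 = 1.63 × 10^6.
E = E° − (0.0592/2) log Q = 1.18 − (0.0592/2)(6.211) = 0.996 V.

1.00 V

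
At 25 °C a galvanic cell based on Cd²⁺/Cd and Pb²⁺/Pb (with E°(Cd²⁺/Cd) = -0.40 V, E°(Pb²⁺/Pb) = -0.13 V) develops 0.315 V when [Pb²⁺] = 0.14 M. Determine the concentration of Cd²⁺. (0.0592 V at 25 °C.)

From the Nernst equation, log Q = n(E° − E)/0.0592 = 2(0.27 − 0.315)/0.0592 = -1.520, so Q = 0.0302.
With Q = [Cd²⁺]/[Pb²⁺] and the known concentrations, [Cd²⁺] in the numerator gives [Cd²⁺] = 0.0042 M.

0.0042 M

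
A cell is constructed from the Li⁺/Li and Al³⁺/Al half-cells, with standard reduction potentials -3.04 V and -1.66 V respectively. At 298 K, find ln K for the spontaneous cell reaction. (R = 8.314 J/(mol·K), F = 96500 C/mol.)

ln K = 161.3

E°_cell = -1.66 − (-3.04) = 1.38 V, with n = 3 electrons transferred.
At equilibrium E = 0, so the Nernst equation gives ln K = nFE°/RT = (3)(96500)(1.38)/((8.314)(298)) = 161.25.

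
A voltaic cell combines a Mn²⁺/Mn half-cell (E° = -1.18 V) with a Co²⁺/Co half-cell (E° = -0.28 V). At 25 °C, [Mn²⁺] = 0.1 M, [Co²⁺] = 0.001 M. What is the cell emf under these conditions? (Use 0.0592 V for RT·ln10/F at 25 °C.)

The Co²⁺/Co couple has the higher reduction potential and acts as the cathode, so E°_cell = -0.28 − (-1.18) = 0.90 V.
Balancing electrons gives n = 2; the reaction quotient is Q = [Mn²⁺]/[Co²⁺] = 100.
At 25 °C, E = E° − (0.0592/n) log Q = 0.90 − (0.0592/2)(2.000) = 0.900 − 0.059 = 0.841 V.

0.841 V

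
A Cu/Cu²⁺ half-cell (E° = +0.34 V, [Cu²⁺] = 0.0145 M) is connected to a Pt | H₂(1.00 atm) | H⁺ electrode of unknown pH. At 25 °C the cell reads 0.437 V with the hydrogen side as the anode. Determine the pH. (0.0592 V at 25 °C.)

pH = 2.56

E°_cell = 0.34 V and n = 2.
log Q = n(E° − E)/0.0592 = 2×(0.34 − 0.437)/0.0592 = -3.277.
With Q = [H⁺]^2 / ([Cu²⁺]·P(H₂)), solving for [H⁺] gives log[H⁺] = -2.558, so pH = 2.56.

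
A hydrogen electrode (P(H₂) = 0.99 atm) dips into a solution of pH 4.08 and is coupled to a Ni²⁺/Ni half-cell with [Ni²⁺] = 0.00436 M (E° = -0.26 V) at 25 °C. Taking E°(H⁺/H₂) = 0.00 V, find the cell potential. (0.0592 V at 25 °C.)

0.088 V

The hydrogen couple is the cathode, so E°_cell = 0.26 V; n = 2.
[H⁺] = 10^(−4.08) = 8.3 × 10^-5 M, and Q = [Ni²⁺]·P(H₂) / [H⁺]^2 = 6.24 × 10^5.
E = E° − (0.0592/2) log Q = 0.26 − (0.0592/2)(5.795) = 0.088 V.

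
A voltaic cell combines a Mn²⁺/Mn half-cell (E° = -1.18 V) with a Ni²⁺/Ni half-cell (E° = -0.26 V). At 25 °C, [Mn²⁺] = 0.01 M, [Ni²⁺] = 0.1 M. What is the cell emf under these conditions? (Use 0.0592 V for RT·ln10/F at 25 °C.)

The Ni²⁺/Ni couple has the higher reduction potential and acts as the cathode, so E°_cell = -0.26 − (-1.18) = 0.92 V.
Balancing electrons gives n = 2; the reaction quotient is Q = [Mn²⁺]/[Ni²⁺] = 0.100.
At 25 °C, E = E° − (0.0592/n) log Q = 0.92 − (0.0592/2)(-1.000) = 0.920 + 0.030 = 0.950 V.

0.950 V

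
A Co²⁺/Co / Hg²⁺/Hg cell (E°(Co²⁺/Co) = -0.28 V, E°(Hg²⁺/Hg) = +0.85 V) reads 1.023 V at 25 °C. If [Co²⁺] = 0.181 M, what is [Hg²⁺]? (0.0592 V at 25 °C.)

4.4 × 10^-5 M

From the Nernst equation, log Q = n(E° − E)/0.0592 = 2(1.13 − 1.023)/0.0592 = 3.615, so Q = 4120.
With Q = [Co²⁺]/[Hg²⁺] and the known concentrations, [Hg²⁺] in the denominator gives [Hg²⁺] = 4.4 × 10^-5 M.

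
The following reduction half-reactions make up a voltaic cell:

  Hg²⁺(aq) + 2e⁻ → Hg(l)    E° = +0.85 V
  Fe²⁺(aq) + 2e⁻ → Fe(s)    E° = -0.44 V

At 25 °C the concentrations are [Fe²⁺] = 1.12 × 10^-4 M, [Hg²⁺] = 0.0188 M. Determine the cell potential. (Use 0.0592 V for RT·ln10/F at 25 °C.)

The Hg²⁺/Hg couple has the higher reduction potential and acts as the cathode, so E°_cell = +0.85 − (-0.44) = 1.29 V.
Balancing electrons gives n = 2; the reaction quotient is Q = [Fe²⁺]/[Hg²⁺] = 0.00596.
At 25 °C, E = E° − (0.0592/n) log Q = 1.29 − (0.0592/2)(-2.225) = 1.290 + 0.066 = 1.356 V.

1.36 V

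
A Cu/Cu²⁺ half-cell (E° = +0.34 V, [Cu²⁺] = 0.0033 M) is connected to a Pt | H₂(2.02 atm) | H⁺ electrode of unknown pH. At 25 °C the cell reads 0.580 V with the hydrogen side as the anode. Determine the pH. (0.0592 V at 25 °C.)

E°_cell = 0.34 V and n = 2.
log Q = n(E° − E)/0.0592 = 2×(0.34 − 0.580)/0.0592 = -8.108.
With Q = [H⁺]^2 / ([Cu²⁺]·P(H₂)), solving for [H⁺] gives log[H⁺] = -5.142, so pH = 5.14.

pH = 5.14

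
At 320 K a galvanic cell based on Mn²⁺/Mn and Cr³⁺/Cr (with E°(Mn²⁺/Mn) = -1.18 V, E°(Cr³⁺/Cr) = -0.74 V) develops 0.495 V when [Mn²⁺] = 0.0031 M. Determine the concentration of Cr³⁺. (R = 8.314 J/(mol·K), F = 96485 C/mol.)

From the Nernst equation, ln Q = nF(E° − E)/RT = 6×96485×(0.44 − 0.495)/(8.314×320) = -11.968, so Q = 6.35 × 10^-6.
With Q = [Mn²⁺]^3/[Cr³⁺]^2 and the known concentrations, [Cr³⁺]^2 in the denominator gives [Cr³⁺] = 0.069 M.

0.069 M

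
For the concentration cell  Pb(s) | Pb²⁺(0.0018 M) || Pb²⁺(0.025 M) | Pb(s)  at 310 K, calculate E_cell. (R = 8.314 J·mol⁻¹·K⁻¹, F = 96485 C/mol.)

0.035 V

Both half-cells are Pb²⁺/Pb, so E°_cell = 0. The concentrated side is the cathode; the cell reaction moves Pb²⁺ from high to low concentration with n = 2.
Q = [Pb²⁺]_dilute/[Pb²⁺]_conc = 0.0018/0.025 = 0.0720.
E = 0 − (RT/nF) ln Q = −((8.314×310)/(2×96485))(-2.631) = 0.0351 V.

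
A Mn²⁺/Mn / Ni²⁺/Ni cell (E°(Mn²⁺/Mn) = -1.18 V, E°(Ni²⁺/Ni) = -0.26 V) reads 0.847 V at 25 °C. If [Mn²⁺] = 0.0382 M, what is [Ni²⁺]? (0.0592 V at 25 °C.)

1.3 × 10^-4 M

From the Nernst equation, log Q = n(E° − E)/0.0592 = 2(0.92 − 0.847)/0.0592 = 2.466, so Q = 293.
With Q = [Mn²⁺]/[Ni²⁺] and the known concentrations, [Ni²⁺] in the denominator gives [Ni²⁺] = 1.3 × 10^-4 M.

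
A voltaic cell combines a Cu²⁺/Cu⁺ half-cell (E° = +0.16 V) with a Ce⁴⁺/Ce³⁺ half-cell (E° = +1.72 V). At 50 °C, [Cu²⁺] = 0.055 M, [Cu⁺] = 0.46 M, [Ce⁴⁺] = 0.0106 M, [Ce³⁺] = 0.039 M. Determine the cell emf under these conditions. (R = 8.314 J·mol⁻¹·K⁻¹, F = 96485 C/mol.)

1.58 V

The Ce⁴⁺/Ce³⁺ couple has the higher reduction potential and acts as the cathode, so E°_cell = +1.72 − (+0.16) = 1.56 V.
Balancing electrons gives n = 1; the reaction quotient is Q = [Cu²⁺]·[Ce³⁺]/([Cu⁺]·[Ce⁴⁺]) = 0.440.
E = E° − (RT/nF) ln Q = 1.56 − (8.314×323)/(1×96485) × (-0.821) = 1.560 + 0.023 = 1.583 V.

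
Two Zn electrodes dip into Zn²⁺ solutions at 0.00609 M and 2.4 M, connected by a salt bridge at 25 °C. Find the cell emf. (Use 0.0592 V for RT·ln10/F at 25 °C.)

Both half-cells are Zn²⁺/Zn, so E°_cell = 0. The concentrated side is the cathode; the cell reaction moves Zn²⁺ from high to low concentration with n = 2.
Q = [Zn²⁺]_dilute/[Zn²⁺]_conc = 0.00609/2.4 = 0.00254.
E = 0 − (0.0592/2) log Q = −(0.0592/2)(-2.596) = 0.0768 V.

0.077 V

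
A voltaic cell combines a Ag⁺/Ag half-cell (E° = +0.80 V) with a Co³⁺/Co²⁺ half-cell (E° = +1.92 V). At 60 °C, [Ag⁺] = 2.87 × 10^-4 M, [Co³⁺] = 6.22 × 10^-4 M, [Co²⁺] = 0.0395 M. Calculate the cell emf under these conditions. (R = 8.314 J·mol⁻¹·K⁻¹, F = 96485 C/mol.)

1.23 V

The Co³⁺/Co²⁺ couple has the higher reduction potential and acts as the cathode, so E°_cell = +1.92 − (+0.80) = 1.12 V.
Balancing electrons gives n = 1; the reaction quotient is Q = [Ag⁺]·[Co²⁺]/[Co³⁺] = 0.0182.
E = E° − (RT/nF) ln Q = 1.12 − (8.314×333)/(1×96485) × (-4.005) = 1.120 + 0.115 = 1.235 V.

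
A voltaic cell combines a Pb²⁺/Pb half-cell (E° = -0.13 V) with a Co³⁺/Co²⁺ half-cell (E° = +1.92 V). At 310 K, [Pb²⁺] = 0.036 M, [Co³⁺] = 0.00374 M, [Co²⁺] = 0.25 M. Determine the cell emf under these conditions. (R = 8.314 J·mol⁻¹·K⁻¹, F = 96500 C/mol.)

1.98 V

The Co³⁺/Co²⁺ couple has the higher reduction potential and acts as the cathode, so E°_cell = +1.92 − (-0.13) = 2.05 V.
Balancing electrons gives n = 2; the reaction quotient is Q = [Pb²⁺]·[Co²⁺]^2/[Co³⁺]^2 = 161.
E = E° − (RT/nF) ln Q = 2.05 − (8.314×310)/(2×96500) × (5.081) = 2.050 − 0.068 = 1.982 V.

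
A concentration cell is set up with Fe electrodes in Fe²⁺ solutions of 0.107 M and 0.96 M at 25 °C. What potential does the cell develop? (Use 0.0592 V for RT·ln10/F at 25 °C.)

Both half-cells are Fe²⁺/Fe, so E°_cell = 0. The concentrated side is the cathode; the cell reaction moves Fe²⁺ from high to low concentration with n = 2.
Q = [Fe²⁺]_dilute/[Fe²⁺]_conc = 0.107/0.96 = 0.111.
E = 0 − (0.0592/2) log Q = −(0.0592/2)(-0.953) = 0.0282 V.

0.028 V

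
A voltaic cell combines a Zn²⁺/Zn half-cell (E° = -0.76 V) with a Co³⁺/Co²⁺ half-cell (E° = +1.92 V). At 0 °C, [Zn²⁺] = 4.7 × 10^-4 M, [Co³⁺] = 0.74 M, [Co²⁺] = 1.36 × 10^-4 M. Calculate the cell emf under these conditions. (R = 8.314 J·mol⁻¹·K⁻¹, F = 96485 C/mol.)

2.97 V

The Co³⁺/Co²⁺ couple has the higher reduction potential and acts as the cathode, so E°_cell = +1.92 − (-0.76) = 2.68 V.
Balancing electrons gives n = 2; the reaction quotient is Q = [Zn²⁺]·[Co²⁺]^2/[Co³⁺]^2 = 1.59 × 10^-11.
E = E° − (RT/nF) ln Q = 2.68 − (8.314×273)/(2×96485) × (-24.866) = 2.680 + 0.292 = 2.972 V.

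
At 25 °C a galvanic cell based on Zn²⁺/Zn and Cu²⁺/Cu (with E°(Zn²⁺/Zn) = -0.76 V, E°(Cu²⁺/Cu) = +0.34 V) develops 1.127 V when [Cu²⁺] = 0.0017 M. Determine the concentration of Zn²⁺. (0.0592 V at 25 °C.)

2.1 × 10^-4 M

From the Nernst equation, log Q = n(E° − E)/0.0592 = 2(1.10 − 1.127)/0.0592 = -0.912, so Q = 0.122.
With Q = [Zn²⁺]/[Cu²⁺] and the known concentrations, [Zn²⁺] in the numerator gives [Zn²⁺] = 2.1 × 10^-4 M.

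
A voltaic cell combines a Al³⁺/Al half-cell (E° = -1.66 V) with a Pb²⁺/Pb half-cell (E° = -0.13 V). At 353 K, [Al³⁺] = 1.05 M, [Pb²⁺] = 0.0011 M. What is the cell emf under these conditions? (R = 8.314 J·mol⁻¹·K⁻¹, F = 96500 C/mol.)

The Pb²⁺/Pb couple has the higher reduction potential and acts as the cathode, so E°_cell = -0.13 − (-1.66) = 1.53 V.
Balancing electrons gives n = 6; the reaction quotient is Q = [Al³⁺]^2/[Pb²⁺]^3 = 8.28 × 10^8.
E = E° − (RT/nF) ln Q = 1.53 − (8.314×353)/(6×96500) × (20.535) = 1.530 − 0.104 = 1.426 V.

1.43 V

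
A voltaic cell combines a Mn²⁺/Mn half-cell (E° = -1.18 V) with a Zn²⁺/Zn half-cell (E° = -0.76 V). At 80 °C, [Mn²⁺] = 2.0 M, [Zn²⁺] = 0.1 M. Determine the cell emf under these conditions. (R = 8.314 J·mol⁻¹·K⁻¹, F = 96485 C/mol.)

0.374 V

The Zn²⁺/Zn couple has the higher reduction potential and acts as the cathode, so E°_cell = -0.76 − (-1.18) = 0.42 V.
Balancing electrons gives n = 2; the reaction quotient is Q = [Mn²⁺]/[Zn²⁺] = 20.0.
E = E° − (RT/nF) ln Q = 0.42 − (8.314×353)/(2×96485) × (2.996) = 0.420 − 0.046 = 0.374 V.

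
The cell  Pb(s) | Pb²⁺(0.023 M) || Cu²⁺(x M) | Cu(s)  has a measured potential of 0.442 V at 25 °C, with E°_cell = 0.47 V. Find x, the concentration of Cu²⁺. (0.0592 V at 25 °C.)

0.0026 M

From the Nernst equation, log Q = n(E° − E)/0.0592 = 2(0.47 − 0.442)/0.0592 = 0.946, so Q = 8.83.
With Q = [Pb²⁺]/[Cu²⁺] and the known concentrations, [Cu²⁺] in the denominator gives [Cu²⁺] = 0.0026 M.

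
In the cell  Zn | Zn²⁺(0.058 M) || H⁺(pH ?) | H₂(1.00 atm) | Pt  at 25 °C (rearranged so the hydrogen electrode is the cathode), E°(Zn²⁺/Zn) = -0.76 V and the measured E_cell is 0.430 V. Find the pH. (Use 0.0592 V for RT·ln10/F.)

E°_cell = 0.76 V and n = 2.
log Q = n(E° − E)/0.0592 = 2×(0.76 − 0.430)/0.0592 = 11.149.
With Q = [Zn²⁺]·P(H₂) / [H⁺]^2, solving for [H⁺] gives log[H⁺] = -6.193, so pH = 6.19.

pH = 6.19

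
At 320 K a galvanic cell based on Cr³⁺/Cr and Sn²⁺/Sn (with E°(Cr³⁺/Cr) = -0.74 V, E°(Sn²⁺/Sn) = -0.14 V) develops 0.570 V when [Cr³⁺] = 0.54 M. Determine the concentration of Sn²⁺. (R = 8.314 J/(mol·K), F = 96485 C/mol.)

0.075 M

From the Nernst equation, ln Q = nF(E° − E)/RT = 6×96485×(0.60 − 0.570)/(8.314×320) = 6.528, so Q = 684.
With Q = [Cr³⁺]^2/[Sn²⁺]^3 and the known concentrations, [Sn²⁺]^3 in the denominator gives [Sn²⁺] = 0.075 M.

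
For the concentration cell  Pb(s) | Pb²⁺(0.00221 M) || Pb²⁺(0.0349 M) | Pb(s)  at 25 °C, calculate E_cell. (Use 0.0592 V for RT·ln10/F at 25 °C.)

0.035 V

Both half-cells are Pb²⁺/Pb, so E°_cell = 0. The concentrated side is the cathode; the cell reaction moves Pb²⁺ from high to low concentration with n = 2.
Q = [Pb²⁺]_dilute/[Pb²⁺]_conc = 0.00221/0.0349 = 0.0633.
E = 0 − (0.0592/2) log Q = −(0.0592/2)(-1.198) = 0.0355 V.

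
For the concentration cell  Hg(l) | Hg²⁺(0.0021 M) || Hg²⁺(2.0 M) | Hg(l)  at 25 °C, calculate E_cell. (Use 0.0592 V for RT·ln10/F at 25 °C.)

Both half-cells are Hg²⁺/Hg, so E°_cell = 0. The concentrated side is the cathode; the cell reaction moves Hg²⁺ from high to low concentration with n = 2.
Q = [Hg²⁺]_dilute/[Hg²⁺]_conc = 0.0021/2.0 = 0.00105.
E = 0 − (0.0592/2) log Q = −(0.0592/2)(-2.979) = 0.0882 V.

0.088 V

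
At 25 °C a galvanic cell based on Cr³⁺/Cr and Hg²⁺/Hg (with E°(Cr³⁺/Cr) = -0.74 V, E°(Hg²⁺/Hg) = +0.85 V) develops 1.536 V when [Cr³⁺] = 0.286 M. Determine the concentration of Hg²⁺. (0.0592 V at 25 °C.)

From the Nernst equation, log Q = n(E° − E)/0.0592 = 6(1.59 − 1.536)/0.0592 = 5.473, so Q = 2.97 × 10^5.
With Q = [Cr³⁺]^2/[Hg²⁺]^3 and the known concentrations, [Hg²⁺]^3 in the denominator gives [Hg²⁺] = 0.0065 M.

0.0065 M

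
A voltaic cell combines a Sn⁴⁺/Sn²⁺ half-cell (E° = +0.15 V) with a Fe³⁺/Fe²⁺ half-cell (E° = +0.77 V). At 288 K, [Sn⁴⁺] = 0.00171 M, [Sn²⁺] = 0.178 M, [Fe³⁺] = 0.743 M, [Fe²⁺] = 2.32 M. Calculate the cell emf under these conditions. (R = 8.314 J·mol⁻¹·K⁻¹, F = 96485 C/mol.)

The Fe³⁺/Fe²⁺ couple has the higher reduction potential and acts as the cathode, so E°_cell = +0.77 − (+0.15) = 0.62 V.
Balancing electrons gives n = 2; the reaction quotient is Q = [Sn⁴⁺]·[Fe²⁺]^2/([Sn²⁺]·[Fe³⁺]^2) = 0.0937.
E = E° − (RT/nF) ln Q = 0.62 − (8.314×288)/(2×96485) × (-2.368) = 0.620 + 0.029 = 0.649 V.

0.649 V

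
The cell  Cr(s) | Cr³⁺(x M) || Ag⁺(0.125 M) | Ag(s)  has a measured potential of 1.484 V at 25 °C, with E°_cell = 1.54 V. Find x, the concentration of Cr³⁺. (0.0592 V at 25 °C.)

1.3 M

From the Nernst equation, log Q = n(E° − E)/0.0592 = 3(1.54 − 1.484)/0.0592 = 2.838, so Q = 688.
With Q = [Cr³⁺]/[Ag⁺]^3 and the known concentrations, [Cr³⁺] in the numerator gives [Cr³⁺] = 1.3 M.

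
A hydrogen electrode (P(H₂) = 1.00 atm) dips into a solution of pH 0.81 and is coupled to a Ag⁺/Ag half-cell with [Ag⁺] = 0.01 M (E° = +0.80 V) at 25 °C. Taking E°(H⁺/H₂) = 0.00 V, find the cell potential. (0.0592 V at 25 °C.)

0.73 V

The Ag⁺/Ag couple is the cathode, so E°_cell = 0.80 V; n = 2.
[H⁺] = 10^(−0.81) = 0.15 M, and Q = [H⁺]^2 / ([Ag⁺]^2·P(H₂)) = 240.
E = E° − (0.0592/2) log Q = 0.80 − (0.0592/2)(2.380) = 0.730 V.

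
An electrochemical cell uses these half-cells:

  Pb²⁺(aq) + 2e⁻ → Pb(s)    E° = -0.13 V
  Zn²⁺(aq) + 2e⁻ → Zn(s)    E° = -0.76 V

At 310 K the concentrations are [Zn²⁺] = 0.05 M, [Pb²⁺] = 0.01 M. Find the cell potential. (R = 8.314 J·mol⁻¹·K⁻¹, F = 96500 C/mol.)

0.609 V

The Pb²⁺/Pb couple has the higher reduction potential and acts as the cathode, so E°_cell = -0.13 − (-0.76) = 0.63 V.
Balancing electrons gives n = 2; the reaction quotient is Q = [Zn²⁺]/[Pb²⁺] = 5.00.
E = E° − (RT/nF) ln Q = 0.63 − (8.314×310)/(2×96500) × (1.609) = 0.630 − 0.021 = 0.609 V.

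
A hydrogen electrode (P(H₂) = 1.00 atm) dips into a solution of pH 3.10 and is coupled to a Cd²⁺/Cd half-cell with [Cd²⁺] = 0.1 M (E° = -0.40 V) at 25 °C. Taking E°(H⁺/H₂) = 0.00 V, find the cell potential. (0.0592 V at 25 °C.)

The hydrogen couple is the cathode, so E°_cell = 0.40 V; n = 2.
[H⁺] = 10^(−3.10) = 7.9 × 10^-4 M, and Q = [Cd²⁺]·P(H₂) / [H⁺]^2 = 1.58 × 10^5.
E = E° − (0.0592/2) log Q = 0.40 − (0.0592/2)(5.200) = 0.246 V.

0.25 V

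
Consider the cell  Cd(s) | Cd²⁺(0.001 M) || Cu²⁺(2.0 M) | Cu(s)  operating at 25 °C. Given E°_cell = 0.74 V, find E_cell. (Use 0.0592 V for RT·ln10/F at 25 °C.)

0.838 V

Balancing electrons gives n = 2; the reaction quotient is Q = [Cd²⁺]/[Cu²⁺] = 5 × 10^-4.
At 25 °C, E = E° − (0.0592/n) log Q = 0.74 − (0.0592/2)(-3.301) = 0.740 + 0.098 = 0.838 V.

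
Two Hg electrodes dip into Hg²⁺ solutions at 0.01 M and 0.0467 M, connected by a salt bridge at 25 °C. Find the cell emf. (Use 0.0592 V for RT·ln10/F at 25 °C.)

Both half-cells are Hg²⁺/Hg, so E°_cell = 0. The concentrated side is the cathode; the cell reaction moves Hg²⁺ from high to low concentration with n = 2.
Q = [Hg²⁺]_dilute/[Hg²⁺]_conc = 0.01/0.0467 = 0.214.
E = 0 − (0.0592/2) log Q = −(0.0592/2)(-0.669) = 0.0198 V.

0.020 V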